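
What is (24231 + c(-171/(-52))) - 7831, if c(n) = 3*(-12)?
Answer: 16364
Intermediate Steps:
c(n) = -36
(24231 + c(-171/(-52))) - 7831 = (24231 - 36) - 7831 = 24195 - 7831 = 16364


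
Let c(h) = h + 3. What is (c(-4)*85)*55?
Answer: -4675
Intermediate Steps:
c(h) = 3 + h
(c(-4)*85)*55 = ((3 - 4)*85)*55 = -1*85*55 = -85*55 = -4675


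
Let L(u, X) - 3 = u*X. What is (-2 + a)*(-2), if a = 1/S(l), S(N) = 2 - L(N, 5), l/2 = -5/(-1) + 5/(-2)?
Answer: 53/13 ≈ 4.0769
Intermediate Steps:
L(u, X) = 3 + X*u (L(u, X) = 3 + u*X = 3 + X*u)
l = 5 (l = 2*(-5/(-1) + 5/(-2)) = 2*(-5*(-1) + 5*(-1/2)) = 2*(5 - 5/2) = 2*(5/2) = 5)
S(N) = -1 - 5*N (S(N) = 2 - (3 + 5*N) = 2 + (-3 - 5*N) = -1 - 5*N)
a = -1/26 (a = 1/(-1 - 5*5) = 1/(-1 - 25) = 1/(-26) = -1/26 ≈ -0.038462)
(-2 + a)*(-2) = (-2 - 1/26)*(-2) = -53/26*(-2) = 53/13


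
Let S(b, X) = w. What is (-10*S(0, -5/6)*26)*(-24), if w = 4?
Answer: 24960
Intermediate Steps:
S(b, X) = 4
(-10*S(0, -5/6)*26)*(-24) = (-10*4*26)*(-24) = -40*26*(-24) = -1040*(-24) = 24960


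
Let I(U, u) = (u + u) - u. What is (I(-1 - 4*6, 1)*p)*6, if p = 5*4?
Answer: 120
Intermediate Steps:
p = 20
I(U, u) = u (I(U, u) = 2*u - u = u)
(I(-1 - 4*6, 1)*p)*6 = (1*20)*6 = 20*6 = 120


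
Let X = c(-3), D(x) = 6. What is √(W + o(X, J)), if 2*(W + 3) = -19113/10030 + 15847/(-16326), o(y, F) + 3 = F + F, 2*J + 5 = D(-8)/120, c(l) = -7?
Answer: I*√369083309916403/5458326 ≈ 3.5197*I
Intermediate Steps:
X = -7
J = -99/40 (J = -5/2 + (6/120)/2 = -5/2 + (6*(1/120))/2 = -5/2 + (½)*(1/20) = -5/2 + 1/40 = -99/40 ≈ -2.4750)
o(y, F) = -3 + 2*F (o(y, F) = -3 + (F + F) = -3 + 2*F)
W = -181685366/40937445 (W = -3 + (-19113/10030 + 15847/(-16326))/2 = -3 + (-19113*1/10030 + 15847*(-1/16326))/2 = -3 + (-19113/10030 - 15847/16326)/2 = -3 + (½)*(-117746062/40937445) = -3 - 58873031/40937445 = -181685366/40937445 ≈ -4.4381)
√(W + o(X, J)) = √(-181685366/40937445 + (-3 + 2*(-99/40))) = √(-181685366/40937445 + (-3 - 99/20)) = √(-181685366/40937445 - 159/20) = √(-405710443/32749956) = I*√369083309916403/5458326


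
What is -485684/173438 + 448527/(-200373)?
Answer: -29184930993/5792048729 ≈ -5.0388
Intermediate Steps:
-485684/173438 + 448527/(-200373) = -485684*1/173438 + 448527*(-1/200373) = -242842/86719 - 149509/66791 = -29184930993/5792048729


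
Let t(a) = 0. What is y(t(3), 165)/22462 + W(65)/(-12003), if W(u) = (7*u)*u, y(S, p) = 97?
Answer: -663149359/269611386 ≈ -2.4596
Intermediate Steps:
W(u) = 7*u²
y(t(3), 165)/22462 + W(65)/(-12003) = 97/22462 + (7*65²)/(-12003) = 97*(1/22462) + (7*4225)*(-1/12003) = 97/22462 + 29575*(-1/12003) = 97/22462 - 29575/12003 = -663149359/269611386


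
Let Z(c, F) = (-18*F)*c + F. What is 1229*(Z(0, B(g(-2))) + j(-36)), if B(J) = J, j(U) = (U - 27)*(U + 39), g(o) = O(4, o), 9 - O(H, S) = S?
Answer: -218762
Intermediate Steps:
O(H, S) = 9 - S
g(o) = 9 - o
j(U) = (-27 + U)*(39 + U)
Z(c, F) = F - 18*F*c (Z(c, F) = -18*F*c + F = F - 18*F*c)
1229*(Z(0, B(g(-2))) + j(-36)) = 1229*((9 - 1*(-2))*(1 - 18*0) + (-1053 + (-36)² + 12*(-36))) = 1229*((9 + 2)*(1 + 0) + (-1053 + 1296 - 432)) = 1229*(11*1 - 189) = 1229*(11 - 189) = 1229*(-178) = -218762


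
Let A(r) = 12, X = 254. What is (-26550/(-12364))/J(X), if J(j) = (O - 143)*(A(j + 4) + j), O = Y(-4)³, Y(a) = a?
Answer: -1475/37821476 ≈ -3.8999e-5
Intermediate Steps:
O = -64 (O = (-4)³ = -64)
J(j) = -2484 - 207*j (J(j) = (-64 - 143)*(12 + j) = -207*(12 + j) = -2484 - 207*j)
(-26550/(-12364))/J(X) = (-26550/(-12364))/(-2484 - 207*254) = (-26550*(-1/12364))/(-2484 - 52578) = (13275/6182)/(-55062) = (13275/6182)*(-1/55062) = -1475/37821476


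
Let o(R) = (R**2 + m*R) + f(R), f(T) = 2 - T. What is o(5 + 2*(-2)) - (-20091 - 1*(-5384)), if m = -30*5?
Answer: 14559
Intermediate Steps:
m = -150
o(R) = 2 + R**2 - 151*R (o(R) = (R**2 - 150*R) + (2 - R) = 2 + R**2 - 151*R)
o(5 + 2*(-2)) - (-20091 - 1*(-5384)) = (2 + (5 + 2*(-2))**2 - 151*(5 + 2*(-2))) - (-20091 - 1*(-5384)) = (2 + (5 - 4)**2 - 151*(5 - 4)) - (-20091 + 5384) = (2 + 1**2 - 151*1) - 1*(-14707) = (2 + 1 - 151) + 14707 = -148 + 14707 = 14559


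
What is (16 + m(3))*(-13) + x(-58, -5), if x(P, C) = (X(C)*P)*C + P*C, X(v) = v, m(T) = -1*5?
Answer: -1303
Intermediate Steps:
m(T) = -5
x(P, C) = C*P + P*C² (x(P, C) = (C*P)*C + P*C = P*C² + C*P = C*P + P*C²)
(16 + m(3))*(-13) + x(-58, -5) = (16 - 5)*(-13) - 5*(-58)*(1 - 5) = 11*(-13) - 5*(-58)*(-4) = -143 - 1160 = -1303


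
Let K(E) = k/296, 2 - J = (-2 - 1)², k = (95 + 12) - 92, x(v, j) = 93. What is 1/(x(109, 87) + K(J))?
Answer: 296/27543 ≈ 0.010747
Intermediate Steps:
k = 15 (k = 107 - 92 = 15)
J = -7 (J = 2 - (-2 - 1)² = 2 - 1*(-3)² = 2 - 1*9 = 2 - 9 = -7)
K(E) = 15/296
1/(x(109, 87) + K(J)) = 1/(93 + 15/296) = 1/(27543/296) = 296/27543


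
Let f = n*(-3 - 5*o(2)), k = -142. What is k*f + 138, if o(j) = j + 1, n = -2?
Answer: -4974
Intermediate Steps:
o(j) = 1 + j
f = 36 (f = -2*(-3 - 5*(1 + 2)) = -2*(-3 - 5*3) = -2*(-3 - 15) = -2*(-18) = 36)
k*f + 138 = -142*36 + 138 = -5112 + 138 = -4974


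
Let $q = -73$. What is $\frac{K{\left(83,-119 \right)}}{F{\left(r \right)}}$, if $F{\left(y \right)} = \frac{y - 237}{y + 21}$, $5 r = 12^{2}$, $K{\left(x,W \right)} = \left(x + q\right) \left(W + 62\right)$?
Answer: $\frac{47310}{347} \approx 136.34$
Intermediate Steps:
$K{\left(x,W \right)} = \left(-73 + x\right) \left(62 + W\right)$ ($K{\left(x,W \right)} = \left(x - 73\right) \left(W + 62\right) = \left(-73 + x\right) \left(62 + W\right)$)
$r = \frac{144}{5}$ ($r = \frac{12^{2}}{5} = \frac{1}{5} \cdot 144 = \frac{144}{5} \approx 28.8$)
$F{\left(y \right)} = \frac{-237 + y}{21 + y}$
$\frac{K{\left(83,-119 \right)}}{F{\left(r \right)}} = \frac{-4526 - -8687 + 62 \cdot 83 - 9877}{\frac{1}{21 + \frac{144}{5}} \left(-237 + \frac{144}{5}\right)} = \frac{-4526 + 8687 + 5146 - 9877}{\frac{1}{\frac{249}{5}} \left(- \frac{1041}{5}\right)} = - \frac{570}{\frac{5}{249} \left(- \frac{1041}{5}\right)} = - \frac{570}{- \frac{347}{83}} = \left(-570\right) \left(- \frac{83}{347}\right) = \frac{47310}{347}$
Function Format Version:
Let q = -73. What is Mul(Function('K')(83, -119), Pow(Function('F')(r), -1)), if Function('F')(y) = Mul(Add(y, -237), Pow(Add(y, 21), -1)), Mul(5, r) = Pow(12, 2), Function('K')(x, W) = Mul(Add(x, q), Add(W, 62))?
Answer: Rational(47310, 347) ≈ 136.34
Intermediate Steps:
Function('K')(x, W) = Mul(Add(-73, x), Add(62, W)) (Function('K')(x, W) = Mul(Add(x, -73), Add(W, 62)) = Mul(Add(-73, x), Add(62, W)))
r = Rational(144, 5) (r = Mul(Rational(1, 5), Pow(12, 2)) = Mul(Rational(1, 5), 144) = Rational(144, 5) ≈ 28.800)
Function('F')(y) = Mul(Pow(Add(21, y), -1), Add(-237, y)) (Function('F')(y) = Mul(Add(-237, y), Pow(Add(21, y), -1)) = Mul(Pow(Add(21, y), -1), Add(-237, y)))
Mul(Function('K')(83, -119), Pow(Function('F')(r), -1)) = Mul(Add(-4526, Mul(-73, -119), Mul(62, 83), Mul(-119, 83)), Pow(Mul(Pow(Add(21, Rational(144, 5)), -1), Add(-237, Rational(144, 5))), -1)) = Mul(Add(-4526, 8687, 5146, -9877), Pow(Mul(Pow(Rational(249, 5), -1), Rational(-1041, 5)), -1)) = Mul(-570, Pow(Mul(Rational(5, 249), Rational(-1041, 5)), -1)) = Mul(-570, Pow(Rational(-347, 83), -1)) = Mul(-570, Rational(-83, 347)) = Rational(47310, 347)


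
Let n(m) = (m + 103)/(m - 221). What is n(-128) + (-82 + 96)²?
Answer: 68429/349 ≈ 196.07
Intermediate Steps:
n(m) = (103 + m)/(-221 + m)
n(-128) + (-82 + 96)² = (103 - 128)/(-221 - 128) + (-82 + 96)² = -25/(-349) + 14² = -1/349*(-25) + 196 = 25/349 + 196 = 68429/349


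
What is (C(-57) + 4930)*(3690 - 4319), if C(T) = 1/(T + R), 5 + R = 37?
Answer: -77523621/25 ≈ -3.1009e+6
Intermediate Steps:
R = 32 (R = -5 + 37 = 32)
C(T) = 1/(32 + T) (C(T) = 1/(T + 32) = 1/(32 + T))
(C(-57) + 4930)*(3690 - 4319) = (1/(32 - 57) + 4930)*(3690 - 4319) = (1/(-25) + 4930)*(-629) = (-1/25 + 4930)*(-629) = (123249/25)*(-629) = -77523621/25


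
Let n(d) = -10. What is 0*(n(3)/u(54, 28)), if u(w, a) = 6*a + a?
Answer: 0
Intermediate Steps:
u(w, a) = 7*a
0*(n(3)/u(54, 28)) = 0*(-10/(7*28)) = 0*(-10/196) = 0*(-10*1/196) = 0*(-5/98) = 0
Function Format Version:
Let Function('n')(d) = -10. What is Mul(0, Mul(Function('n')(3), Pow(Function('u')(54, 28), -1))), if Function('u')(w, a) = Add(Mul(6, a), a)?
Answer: 0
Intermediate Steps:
Function('u')(w, a) = Mul(7, a)
Mul(0, Mul(Function('n')(3), Pow(Function('u')(54, 28), -1))) = Mul(0, Mul(-10, Pow(Mul(7, 28), -1))) = Mul(0, Mul(-10, Pow(196, -1))) = Mul(0, Mul(-10, Rational(1, 196))) = Mul(0, Rational(-5, 98)) = 0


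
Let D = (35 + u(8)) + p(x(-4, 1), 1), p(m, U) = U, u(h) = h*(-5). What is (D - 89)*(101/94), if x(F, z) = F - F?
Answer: -9393/94 ≈ -99.926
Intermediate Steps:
u(h) = -5*h
x(F, z) = 0
D = -4 (D = (35 - 5*8) + 1 = (35 - 40) + 1 = -5 + 1 = -4)
(D - 89)*(101/94) = (-4 - 89)*(101/94) = -9393/94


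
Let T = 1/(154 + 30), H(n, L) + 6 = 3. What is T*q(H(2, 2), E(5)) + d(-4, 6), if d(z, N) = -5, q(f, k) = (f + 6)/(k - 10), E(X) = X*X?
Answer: -4599/920 ≈ -4.9989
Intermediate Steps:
E(X) = X²
H(n, L) = -3 (H(n, L) = -6 + 3 = -3)
T = 1/184 ≈ 0.0054348
q(f, k) = (6 + f)/(-10 + k)
T*q(H(2, 2), E(5)) + d(-4, 6) = ((6 - 3)/(-10 + 5²))/184 - 5 = (3/(-10 + 25))/184 - 5 = (3/15)/184 - 5 = ((1/15)*3)/184 - 5 = (1/184)*(⅕) - 5 = 1/920 - 5 = -4599/920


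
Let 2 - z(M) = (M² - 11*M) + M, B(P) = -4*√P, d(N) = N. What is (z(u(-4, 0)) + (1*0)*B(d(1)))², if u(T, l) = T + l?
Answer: 2916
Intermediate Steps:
z(M) = 2 - M² + 10*M (z(M) = 2 - ((M² - 11*M) + M) = 2 - (M² - 10*M) = 2 + (-M² + 10*M) = 2 - M² + 10*M)
(z(u(-4, 0)) + (1*0)*B(d(1)))² = ((2 - (-4 + 0)² + 10*(-4 + 0)) + (1*0)*(-4*√1))² = ((2 - 1*(-4)² + 10*(-4)) + 0*(-4*1))² = ((2 - 1*16 - 40) + 0*(-4))² = ((2 - 16 - 40) + 0)² = (-54 + 0)² = (-54)² = 2916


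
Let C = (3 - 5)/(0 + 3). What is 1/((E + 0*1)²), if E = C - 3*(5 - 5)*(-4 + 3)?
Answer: 9/4 ≈ 2.2500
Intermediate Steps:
C = -⅔ (C = -2/3 = -2*⅓ = -⅔ ≈ -0.66667)
E = -⅔ (E = -⅔ - 3*(5 - 5)*(-4 + 3) = -⅔ - 0*(-1) = -⅔ - 3*0 = -⅔ + 0 = -⅔ ≈ -0.66667)
1/((E + 0*1)²) = 1/((-⅔ + 0*1)²) = 1/((-⅔ + 0)²) = 1/((-⅔)²) = 1/(4/9) = 9/4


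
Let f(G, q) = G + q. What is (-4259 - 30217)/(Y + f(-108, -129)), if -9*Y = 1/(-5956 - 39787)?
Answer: 7096660506/48784909 ≈ 145.47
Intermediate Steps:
Y = 1/411687 (Y = -1/(9*(-5956 - 39787)) = -⅑/(-45743) = -⅑*(-1/45743) = 1/411687 ≈ 2.4290e-6)
(-4259 - 30217)/(Y + f(-108, -129)) = (-4259 - 30217)/(1/411687 + (-108 - 129)) = -34476/(1/411687 - 237) = -34476/(-97569818/411687) = -34476*(-411687/97569818) = 7096660506/48784909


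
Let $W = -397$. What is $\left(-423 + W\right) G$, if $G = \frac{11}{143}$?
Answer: $- \frac{820}{13} \approx -63.077$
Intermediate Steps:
$G = \frac{1}{13}$ ($G = 11 \cdot \frac{1}{143} = \frac{1}{13} \approx 0.076923$)
$\left(-423 + W\right) G = \left(-423 - 397\right) \frac{1}{13} = \left(-820\right) \frac{1}{13} = - \frac{820}{13}$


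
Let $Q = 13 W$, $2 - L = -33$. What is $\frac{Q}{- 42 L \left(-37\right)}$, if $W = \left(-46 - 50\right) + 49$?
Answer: $- \frac{611}{54390} \approx -0.011234$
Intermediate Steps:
$L = 35$ ($L = 2 - -33 = 2 + 33 = 35$)
$W = -47$ ($W = -96 + 49 = -47$)
$Q = -611$ ($Q = 13 \left(-47\right) = -611$)
$\frac{Q}{- 42 L \left(-37\right)} = - \frac{611}{\left(-42\right) 35 \left(-37\right)} = - \frac{611}{\left(-1470\right) \left(-37\right)} = - \frac{611}{54390}$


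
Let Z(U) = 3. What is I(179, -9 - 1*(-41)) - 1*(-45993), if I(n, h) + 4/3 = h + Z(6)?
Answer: 138080/3 ≈ 46027.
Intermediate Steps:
I(n, h) = 5/3 + h (I(n, h) = -4/3 + (h + 3) = -4/3 + (3 + h) = 5/3 + h)
I(179, -9 - 1*(-41)) - 1*(-45993) = (5/3 + (-9 - 1*(-41))) - 1*(-45993) = (5/3 + (-9 + 41)) + 45993 = (5/3 + 32) + 45993 = 101/3 + 45993 = 138080/3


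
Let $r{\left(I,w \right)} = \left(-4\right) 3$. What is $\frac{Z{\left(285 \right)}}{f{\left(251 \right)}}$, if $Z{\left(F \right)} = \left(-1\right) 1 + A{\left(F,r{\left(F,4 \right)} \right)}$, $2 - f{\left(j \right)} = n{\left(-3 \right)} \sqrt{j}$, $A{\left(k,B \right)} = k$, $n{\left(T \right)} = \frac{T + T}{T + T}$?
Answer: $- \frac{568}{247} - \frac{284 \sqrt{251}}{247} \approx -20.516$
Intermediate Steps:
$n{\left(T \right)} = 1$ ($n{\left(T \right)} = \frac{2 T}{2 T} = 2 T \frac{1}{2 T} = 1$)
$r{\left(I,w \right)} = -12$
$f{\left(j \right)} = 2 - \sqrt{j}$ ($f{\left(j \right)} = 2 - 1 \sqrt{j} = 2 - \sqrt{j}$)
$Z{\left(F \right)} = -1 + F$ ($Z{\left(F \right)} = \left(-1\right) 1 + F = -1 + F$)
$\frac{Z{\left(285 \right)}}{f{\left(251 \right)}} = \frac{-1 + 285}{2 - \sqrt{251}} = \frac{284}{2 - \sqrt{251}}$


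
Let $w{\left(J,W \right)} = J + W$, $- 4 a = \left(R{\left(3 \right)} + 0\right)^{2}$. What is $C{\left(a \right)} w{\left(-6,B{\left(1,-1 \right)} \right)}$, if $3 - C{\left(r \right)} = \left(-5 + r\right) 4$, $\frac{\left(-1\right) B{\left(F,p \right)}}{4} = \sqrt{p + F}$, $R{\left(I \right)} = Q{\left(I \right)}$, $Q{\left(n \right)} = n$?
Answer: $-192$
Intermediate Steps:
$R{\left(I \right)} = I$
$B{\left(F,p \right)} = - 4 \sqrt{F + p}$ ($B{\left(F,p \right)} = - 4 \sqrt{p + F} = - 4 \sqrt{F + p}$)
$a = - \frac{9}{4}$ ($a = - \frac{\left(3 + 0\right)^{2}}{4} = - \frac{3^{2}}{4} = \left(- \frac{1}{4}\right) 9 = - \frac{9}{4} \approx -2.25$)
$C{\left(r \right)} = 23 - 4 r$ ($C{\left(r \right)} = 3 - \left(-5 + r\right) 4 = 3 - \left(-20 + 4 r\right) = 23 - 4 r$)
$C{\left(a \right)} w{\left(-6,B{\left(1,-1 \right)} \right)} = \left(23 - -9\right) \left(-6 - 4 \sqrt{1 - 1}\right) = \left(23 + 9\right) \left(-6 - 4 \sqrt{0}\right) = 32 \left(-6 - 0\right) = 32 \left(-6 + 0\right) = 32 \left(-6\right) = -192$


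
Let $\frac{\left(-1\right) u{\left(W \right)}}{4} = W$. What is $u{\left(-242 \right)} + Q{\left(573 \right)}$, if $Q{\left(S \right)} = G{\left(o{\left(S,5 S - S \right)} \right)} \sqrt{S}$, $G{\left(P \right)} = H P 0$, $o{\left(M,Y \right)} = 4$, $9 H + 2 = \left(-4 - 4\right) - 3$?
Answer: $968$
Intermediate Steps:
$H = - \frac{13}{9}$ ($H = - \frac{2}{9} + \frac{\left(-4 - 4\right) - 3}{9} = - \frac{2}{9} + \frac{-8 - 3}{9} = - \frac{2}{9} + \frac{1}{9} \left(-11\right) = - \frac{2}{9} - \frac{11}{9} = - \frac{13}{9} \approx -1.4444$)
$G{\left(P \right)} = 0$ ($G{\left(P \right)} = - \frac{13 P}{9} \cdot 0 = 0$)
$Q{\left(S \right)} = 0$ ($Q{\left(S \right)} = 0 \sqrt{S} = 0$)
$u{\left(W \right)} = - 4 W$
$u{\left(-242 \right)} + Q{\left(573 \right)} = \left(-4\right) \left(-242\right) + 0 = 968 + 0 = 968$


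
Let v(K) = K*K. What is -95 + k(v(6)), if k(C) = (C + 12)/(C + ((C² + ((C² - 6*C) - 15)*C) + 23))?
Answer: -3770977/39695 ≈ -94.999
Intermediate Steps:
v(K) = K²
k(C) = (12 + C)/(23 + C + C² + C*(-15 + C² - 6*C)) (k(C) = (12 + C)/(C + ((C² + (-15 + C² - 6*C)*C) + 23)) = (12 + C)/(C + ((C² + C*(-15 + C² - 6*C)) + 23)) = (12 + C)/(C + (23 + C² + C*(-15 + C² - 6*C))) = (12 + C)/(23 + C + C² + C*(-15 + C² - 6*C)))
-95 + k(v(6)) = -95 + (12 + 6²)/(23 + (6²)³ - 14*6² - 5*(6²)²) = -95 + (12 + 36)/(23 + 36³ - 14*36 - 5*36²) = -95 + 48/(23 + 46656 - 504 - 5*1296) = -95 + 48/(23 + 46656 - 504 - 6480) = -95 + 48/39695 = -3770977/39695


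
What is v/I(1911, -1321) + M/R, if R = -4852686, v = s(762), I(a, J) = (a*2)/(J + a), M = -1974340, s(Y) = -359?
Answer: -85025124515/1545580491 ≈ -55.012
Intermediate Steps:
I(a, J) = 2*a/(J + a) (I(a, J) = (2*a)/(J + a) = 2*a/(J + a))
v = -359
v/I(1911, -1321) + M/R = -359/(2*1911/(-1321 + 1911)) - 1974340/(-4852686) = -359/(2*1911/590) - 1974340*(-1/4852686) = -359/(2*1911*(1/590)) + 987170/2426343 = -359/1911/295 + 987170/2426343 = -359*295/1911 + 987170/2426343 = -105905/1911 + 987170/2426343 = -85025124515/1545580491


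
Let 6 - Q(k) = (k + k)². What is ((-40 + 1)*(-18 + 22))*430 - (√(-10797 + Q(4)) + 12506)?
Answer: -79586 - I*√10855 ≈ -79586.0 - 104.19*I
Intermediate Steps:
Q(k) = 6 - 4*k² (Q(k) = 6 - (k + k)² = 6 - (2*k)² = 6 - 4*k²)
((-40 + 1)*(-18 + 22))*430 - (√(-10797 + Q(4)) + 12506) = ((-40 + 1)*(-18 + 22))*430 - (√(-10797 + (6 - 4*4²)) + 12506) = -39*4*430 - (√(-10797 + (6 - 4*16)) + 12506) = -156*430 - (√(-10797 + (6 - 64)) + 12506) = -67080 - (√(-10797 - 58) + 12506) = -67080 - (√(-10855) + 12506) = -67080 - (I*√10855 + 12506) = -67080 - (12506 + I*√10855) = -67080 + (-12506 - I*√10855) = -79586 - I*√10855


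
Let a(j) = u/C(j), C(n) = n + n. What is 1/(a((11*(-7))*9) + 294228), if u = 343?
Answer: 198/58257095 ≈ 3.3987e-6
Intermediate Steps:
C(n) = 2*n
a(j) = 343/(2*j) (a(j) = 343/((2*j)) = 343*(1/(2*j)) = 343/(2*j))
1/(a((11*(-7))*9) + 294228) = 1/(343/(2*(((11*(-7))*9))) + 294228) = 1/(343/(2*((-77*9))) + 294228) = 1/((343/2)/(-693) + 294228) = 1/((343/2)*(-1/693) + 294228) = 1/(-49/198 + 294228) = 1/(58257095/198) = 198/58257095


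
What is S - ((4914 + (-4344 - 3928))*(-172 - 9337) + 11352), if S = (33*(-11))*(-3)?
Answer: -31941485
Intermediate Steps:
S = 1089 (S = -363*(-3) = 1089)
S - ((4914 + (-4344 - 3928))*(-172 - 9337) + 11352) = 1089 - ((4914 + (-4344 - 3928))*(-172 - 9337) + 11352) = 1089 - ((4914 - 8272)*(-9509) + 11352) = 1089 - (-3358*(-9509) + 11352) = 1089 - (31931222 + 11352) = 1089 - 1*31942574 = 1089 - 31942574 = -31941485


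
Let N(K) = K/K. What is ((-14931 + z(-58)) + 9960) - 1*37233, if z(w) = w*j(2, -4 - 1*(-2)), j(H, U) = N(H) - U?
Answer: -42378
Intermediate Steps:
N(K) = 1
j(H, U) = 1 - U
z(w) = 3*w (z(w) = w*(1 - (-4 - 1*(-2))) = w*(1 - (-4 + 2)) = w*(1 - 1*(-2)) = w*(1 + 2) = w*3 = 3*w)
((-14931 + z(-58)) + 9960) - 1*37233 = ((-14931 + 3*(-58)) + 9960) - 1*37233 = ((-14931 - 174) + 9960) - 37233 = (-15105 + 9960) - 37233 = -5145 - 37233 = -42378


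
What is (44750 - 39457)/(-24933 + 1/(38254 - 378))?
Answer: -200477668/944362307 ≈ -0.21229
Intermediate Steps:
(44750 - 39457)/(-24933 + 1/(38254 - 378)) = 5293/(-24933 + 1/37876) = 5293/(-944362307/37876) = 5293*(-37876/944362307) = -200477668/944362307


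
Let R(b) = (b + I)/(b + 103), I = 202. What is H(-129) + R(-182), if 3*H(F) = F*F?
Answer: 438193/79 ≈ 5546.8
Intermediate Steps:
R(b) = (202 + b)/(103 + b) (R(b) = (b + 202)/(b + 103) = (202 + b)/(103 + b))
H(F) = F²/3 (H(F) = (F*F)/3 = F²/3)
H(-129) + R(-182) = (⅓)*(-129)² + (202 - 182)/(103 - 182) = (⅓)*16641 + 20/(-79) = 5547 - 1/79*20 = 5547 - 20/79 = 438193/79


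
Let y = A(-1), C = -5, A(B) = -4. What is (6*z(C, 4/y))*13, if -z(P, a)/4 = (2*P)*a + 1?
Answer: -3432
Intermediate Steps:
y = -4
z(P, a) = -4 - 8*P*a (z(P, a) = -4*((2*P)*a + 1) = -4*(2*P*a + 1) = -4*(1 + 2*P*a) = -4 - 8*P*a)
(6*z(C, 4/y))*13 = (6*(-4 - 8*(-5)*4/(-4)))*13 = (6*(-4 - 8*(-5)*4*(-¼)))*13 = (6*(-4 - 8*(-5)*(-1)))*13 = (6*(-4 - 40))*13 = (6*(-44))*13 = -264*13 = -3432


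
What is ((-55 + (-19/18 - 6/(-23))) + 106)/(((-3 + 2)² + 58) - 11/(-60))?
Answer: 207850/245019 ≈ 0.84830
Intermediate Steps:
((-55 + (-19/18 - 6/(-23))) + 106)/(((-3 + 2)² + 58) - 11/(-60)) = ((-55 + (-19*1/18 - 6*(-1/23))) + 106)/(((-1)² + 58) - 11*(-1/60)) = ((-55 + (-19/18 + 6/23)) + 106)/((1 + 58) + 11/60) = ((-55 - 329/414) + 106)/(59 + 11/60) = (-23099/414 + 106)/(3551/60) = (20785/414)*(60/3551) = 207850/245019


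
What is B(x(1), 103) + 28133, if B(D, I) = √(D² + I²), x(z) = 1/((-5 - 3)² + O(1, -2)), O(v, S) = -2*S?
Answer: 28133 + √49056017/68 ≈ 28236.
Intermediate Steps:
x(z) = 1/68 (x(z) = 1/((-5 - 3)² - 2*(-2)) = 1/((-8)² + 4) = 1/(64 + 4) = 1/68)
B(x(1), 103) + 28133 = √((1/68)² + 103²) + 28133 = √(1/4624 + 10609) + 28133 = √(49056017/4624) + 28133 = √49056017/68 + 28133 = 28133 + √49056017/68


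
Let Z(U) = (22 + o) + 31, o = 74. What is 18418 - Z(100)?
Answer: 18291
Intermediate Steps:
Z(U) = 127 (Z(U) = (22 + 74) + 31 = 96 + 31 = 127)
18418 - Z(100) = 18418 - 1*127 = 18418 - 127 = 18291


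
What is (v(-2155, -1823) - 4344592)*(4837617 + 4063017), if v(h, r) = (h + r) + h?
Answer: -38724210859650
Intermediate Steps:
v(h, r) = r + 2*h
(v(-2155, -1823) - 4344592)*(4837617 + 4063017) = ((-1823 + 2*(-2155)) - 4344592)*(4837617 + 4063017) = ((-1823 - 4310) - 4344592)*8900634 = (-6133 - 4344592)*8900634 = -4350725*8900634 = -38724210859650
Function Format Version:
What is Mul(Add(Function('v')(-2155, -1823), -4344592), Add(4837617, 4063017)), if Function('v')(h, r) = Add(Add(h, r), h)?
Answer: -38724210859650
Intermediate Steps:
Function('v')(h, r) = Add(r, Mul(2, h))
Mul(Add(Function('v')(-2155, -1823), -4344592), Add(4837617, 4063017)) = Mul(Add(Add(-1823, Mul(2, -2155)), -4344592), Add(4837617, 4063017)) = Mul(Add(Add(-1823, -4310), -4344592), 8900634) = Mul(Add(-6133, -4344592), 8900634) = Mul(-4350725, 8900634) = -38724210859650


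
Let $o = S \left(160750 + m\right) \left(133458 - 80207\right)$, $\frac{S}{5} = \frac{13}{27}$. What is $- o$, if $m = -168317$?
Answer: $\frac{26191770605}{27} \approx 9.7007 \cdot 10^{8}$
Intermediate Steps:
$S = \frac{65}{27}$ ($S = 5 \cdot \frac{13}{27} = \frac{65}{27} \approx 2.4074$)
$o = - \frac{26191770605}{27}$ ($o = \frac{65 \left(160750 - 168317\right) \left(133458 - 80207\right)}{27} = \frac{65 \left(\left(-7567\right) 53251\right)}{27} = \frac{65}{27} \left(-402950317\right) = - \frac{26191770605}{27} \approx -9.7007 \cdot 10^{8}$)
$- o = \left(-1\right) \left(- \frac{26191770605}{27}\right) = \frac{26191770605}{27}$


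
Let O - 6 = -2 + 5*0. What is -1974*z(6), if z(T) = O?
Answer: -7896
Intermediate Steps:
O = 4 (O = 6 + (-2 + 5*0) = 6 + (-2 + 0) = 6 - 2 = 4)
z(T) = 4
-1974*z(6) = -1974*4 = -7896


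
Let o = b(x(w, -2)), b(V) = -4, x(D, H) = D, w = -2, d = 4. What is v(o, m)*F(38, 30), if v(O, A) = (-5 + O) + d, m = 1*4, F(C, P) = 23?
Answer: -115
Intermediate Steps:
m = 4
o = -4
v(O, A) = -1 + O (v(O, A) = (-5 + O) + 4 = -1 + O)
v(o, m)*F(38, 30) = (-1 - 4)*23 = -5*23 = -115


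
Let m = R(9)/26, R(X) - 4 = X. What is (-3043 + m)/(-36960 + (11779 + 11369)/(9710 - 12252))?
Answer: 7734035/93975468 ≈ 0.082298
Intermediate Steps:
R(X) = 4 + X
m = ½ (m = (4 + 9)/26 = 13*(1/26) = ½ ≈ 0.50000)
(-3043 + m)/(-36960 + (11779 + 11369)/(9710 - 12252)) = (-3043 + ½)/(-36960 + (11779 + 11369)/(9710 - 12252)) = -6085/(2*(-36960 + 23148/(-2542))) = -6085/(2*(-36960 + 23148*(-1/2542))) = -6085/(2*(-36960 - 11574/1271)) = -6085/(2*(-46987734/1271)) = -6085/2*(-1271/46987734) = 7734035/93975468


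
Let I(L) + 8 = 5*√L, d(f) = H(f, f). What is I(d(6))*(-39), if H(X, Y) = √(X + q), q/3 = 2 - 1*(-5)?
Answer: 312 - 195*3^(¾) ≈ -132.50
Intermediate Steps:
q = 21 (q = 3*(2 - 1*(-5)) = 3*(2 + 5) = 3*7 = 21)
H(X, Y) = √(21 + X) (H(X, Y) = √(X + 21) = √(21 + X))
d(f) = √(21 + f)
I(L) = -8 + 5*√L
I(d(6))*(-39) = (-8 + 5*√(√(21 + 6)))*(-39) = (-8 + 5*√(√27))*(-39) = (-8 + 5*√(3*√3))*(-39) = (-8 + 5*3^(¾))*(-39) = 312 - 195*3^(¾)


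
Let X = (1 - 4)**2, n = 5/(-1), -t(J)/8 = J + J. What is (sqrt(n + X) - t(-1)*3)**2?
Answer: 2116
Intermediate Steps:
t(J) = -16*J (t(J) = -8*(J + J) = -16*J)
n = -5 (n = 5*(-1) = -5)
X = 9 (X = (-3)**2 = 9)
(sqrt(n + X) - t(-1)*3)**2 = (sqrt(-5 + 9) - (-16*(-1))*3)**2 = (sqrt(4) - 16*3)**2 = (2 - 1*48)**2 = (2 - 48)**2 = (-46)**2 = 2116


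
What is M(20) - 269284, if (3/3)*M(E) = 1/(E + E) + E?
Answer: -10770559/40 ≈ -2.6926e+5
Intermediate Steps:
M(E) = E + 1/(2*E) (M(E) = 1/(E + E) + E = 1/(2*E) + E = E + 1/(2*E))
M(20) - 269284 = (20 + (½)/20) - 269284 = (20 + (½)*(1/20)) - 269284 = (20 + 1/40) - 269284 = 801/40 - 269284 = -10770559/40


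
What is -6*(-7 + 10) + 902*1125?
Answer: 1014732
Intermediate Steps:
-6*(-7 + 10) + 902*1125 = -6*3 + 1014750 = -18 + 1014750 = 1014732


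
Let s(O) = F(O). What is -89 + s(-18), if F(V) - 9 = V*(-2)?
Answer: -44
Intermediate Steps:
F(V) = 9 - 2*V (F(V) = 9 + V*(-2) = 9 - 2*V)
s(O) = 9 - 2*O
-89 + s(-18) = -89 + (9 - 2*(-18)) = -89 + (9 + 36) = -89 + 45 = -44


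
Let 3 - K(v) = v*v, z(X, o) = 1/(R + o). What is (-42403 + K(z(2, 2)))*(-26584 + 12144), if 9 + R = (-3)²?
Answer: 612259610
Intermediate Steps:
R = 0 (R = -9 + (-3)² = -9 + 9 = 0)
z(X, o) = 1/o (z(X, o) = 1/(0 + o) = 1/o)
K(v) = 3 - v² (K(v) = 3 - v*v = 3 - v²)
(-42403 + K(z(2, 2)))*(-26584 + 12144) = (-42403 + (3 - (1/2)²))*(-26584 + 12144) = (-42403 + (3 - (½)²))*(-14440) = (-42403 + (3 - 1*¼))*(-14440) = (-42403 + (3 - ¼))*(-14440) = (-42403 + 11/4)*(-14440) = -169601/4*(-14440) = 612259610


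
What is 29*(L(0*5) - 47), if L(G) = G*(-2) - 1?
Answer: -1392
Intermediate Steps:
L(G) = -1 - 2*G (L(G) = -2*G - 1 = -1 - 2*G)
29*(L(0*5) - 47) = 29*((-1 - 0*5) - 47) = 29*((-1 - 2*0) - 47) = 29*((-1 + 0) - 47) = 29*(-1 - 47) = 29*(-48) = -1392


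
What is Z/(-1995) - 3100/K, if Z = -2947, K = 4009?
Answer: 42331/60135 ≈ 0.70393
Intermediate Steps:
Z/(-1995) - 3100/K = -2947/(-1995) - 3100/4009 = -2947*(-1/1995) - 3100*1/4009 = 421/285 - 3100/4009 = 42331/60135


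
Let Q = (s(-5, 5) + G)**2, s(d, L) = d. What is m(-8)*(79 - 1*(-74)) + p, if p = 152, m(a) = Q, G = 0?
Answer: 3977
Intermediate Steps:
Q = 25 (Q = (-5 + 0)**2 = (-5)**2 = 25)
m(a) = 25
m(-8)*(79 - 1*(-74)) + p = 25*(79 - 1*(-74)) + 152 = 25*(79 + 74) + 152 = 25*153 + 152 = 3825 + 152 = 3977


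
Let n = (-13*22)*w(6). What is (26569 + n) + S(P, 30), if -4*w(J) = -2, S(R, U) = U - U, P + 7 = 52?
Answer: 26426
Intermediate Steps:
P = 45 (P = -7 + 52 = 45)
S(R, U) = 0
w(J) = 1/2 (w(J) = -1/4*(-2) = 1/2)
n = -143 (n = -13*22*(1/2) = -286*1/2 = -143)
(26569 + n) + S(P, 30) = (26569 - 143) + 0 = 26426 + 0 = 26426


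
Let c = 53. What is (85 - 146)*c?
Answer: -3233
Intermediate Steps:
(85 - 146)*c = (85 - 146)*53 = -61*53 = -3233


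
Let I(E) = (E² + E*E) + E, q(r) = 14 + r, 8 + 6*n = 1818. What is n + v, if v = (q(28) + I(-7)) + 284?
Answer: 2156/3 ≈ 718.67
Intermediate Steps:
n = 905/3 (n = -4/3 + (⅙)*1818 = -4/3 + 303 = 905/3 ≈ 301.67)
I(E) = E + 2*E² (I(E) = (E² + E²) + E = 2*E² + E = E + 2*E²)
v = 417 (v = ((14 + 28) - 7*(1 + 2*(-7))) + 284 = (42 - 7*(1 - 14)) + 284 = (42 - 7*(-13)) + 284 = (42 + 91) + 284 = 133 + 284 = 417)
n + v = 905/3 + 417 = 2156/3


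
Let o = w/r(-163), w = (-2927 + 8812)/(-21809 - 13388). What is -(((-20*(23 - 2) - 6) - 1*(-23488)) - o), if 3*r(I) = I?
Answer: -132309236227/5737111 ≈ -23062.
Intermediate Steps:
r(I) = I/3
w = -5885/35197 (w = 5885/(-35197) = 5885*(-1/35197) = -5885/35197 ≈ -0.16720)
o = 17655/5737111 (o = -5885/(35197*((⅓)*(-163))) = -5885/(35197*(-163/3)) = -5885/35197*(-3/163) = 17655/5737111 ≈ 0.0030773)
-(((-20*(23 - 2) - 6) - 1*(-23488)) - o) = -(((-20*(23 - 2) - 6) - 1*(-23488)) - 1*17655/5737111) = -(((-20*21 - 6) + 23488) - 17655/5737111) = -(((-420 - 6) + 23488) - 17655/5737111) = -((-426 + 23488) - 17655/5737111) = -(23062 - 17655/5737111) = -1*132309236227/5737111 = -132309236227/5737111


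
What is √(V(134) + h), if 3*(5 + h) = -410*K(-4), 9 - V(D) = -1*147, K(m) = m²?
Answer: I*√18321/3 ≈ 45.118*I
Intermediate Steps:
V(D) = 156 (V(D) = 9 - (-1)*147 = 9 - 1*(-147) = 9 + 147 = 156)
h = -6575/3 (h = -5 + (-410*(-4)²)/3 = -5 + (-410*16)/3 = -5 + (⅓)*(-6560) = -5 - 6560/3 = -6575/3 ≈ -2191.7)
√(V(134) + h) = √(156 - 6575/3) = √(-6107/3) = I*√18321/3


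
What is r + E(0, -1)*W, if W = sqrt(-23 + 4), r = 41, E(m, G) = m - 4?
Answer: 41 - 4*I*sqrt(19) ≈ 41.0 - 17.436*I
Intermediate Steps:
E(m, G) = -4 + m
W = I*sqrt(19) (W = sqrt(-19) = I*sqrt(19) ≈ 4.3589*I)
r + E(0, -1)*W = 41 + (-4 + 0)*(I*sqrt(19)) = 41 - 4*I*sqrt(19)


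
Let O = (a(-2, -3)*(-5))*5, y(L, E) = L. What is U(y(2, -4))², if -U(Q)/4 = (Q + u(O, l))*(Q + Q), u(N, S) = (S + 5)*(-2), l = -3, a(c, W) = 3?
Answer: 1024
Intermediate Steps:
O = -75 (O = (3*(-5))*5 = -15*5 = -75)
u(N, S) = -10 - 2*S (u(N, S) = (5 + S)*(-2) = -10 - 2*S)
U(Q) = -8*Q*(-4 + Q) (U(Q) = -4*(Q + (-10 - 2*(-3)))*(Q + Q) = -4*(Q + (-10 + 6))*2*Q = -4*(Q - 4)*2*Q = -4*(-4 + Q)*2*Q = -8*Q*(-4 + Q))
U(y(2, -4))² = (8*2*(4 - 1*2))² = (8*2*(4 - 2))² = (8*2*2)² = 32² = 1024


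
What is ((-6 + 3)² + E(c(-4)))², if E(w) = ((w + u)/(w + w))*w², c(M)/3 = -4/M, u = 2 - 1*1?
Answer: 225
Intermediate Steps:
u = 1 (u = 2 - 1 = 1)
c(M) = -12/M (c(M) = 3*(-4/M) = -12/M)
E(w) = w*(1 + w)/2 (E(w) = ((w + 1)/(w + w))*w² = ((1 + w)/((2*w)))*w² = ((1 + w)*(1/(2*w)))*w² = ((1 + w)/(2*w))*w² = w*(1 + w)/2)
((-6 + 3)² + E(c(-4)))² = ((-6 + 3)² + (-12/(-4))*(1 - 12/(-4))/2)² = ((-3)² + (-12*(-¼))*(1 - 12*(-¼))/2)² = (9 + (½)*3*(1 + 3))² = (9 + (½)*3*4)² = (9 + 6)² = 15² = 225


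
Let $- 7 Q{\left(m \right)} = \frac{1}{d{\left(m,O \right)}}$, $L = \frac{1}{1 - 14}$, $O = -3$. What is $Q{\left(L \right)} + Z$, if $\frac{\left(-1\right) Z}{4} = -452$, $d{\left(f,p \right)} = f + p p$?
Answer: $\frac{1468083}{812} \approx 1808.0$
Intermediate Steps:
$L = - \frac{1}{13}$ ($L = \frac{1}{-13} = - \frac{1}{13} \approx -0.076923$)
$d{\left(f,p \right)} = f + p^{2}$
$Z = 1808$ ($Z = \left(-4\right) \left(-452\right) = 1808$)
$Q{\left(m \right)} = - \frac{1}{7 \left(9 + m\right)}$ ($Q{\left(m \right)} = - \frac{1}{7 \left(m + \left(-3\right)^{2}\right)} = - \frac{1}{7 \left(m + 9\right)} = - \frac{1}{7 \left(9 + m\right)}$)
$Q{\left(L \right)} + Z = - \frac{1}{63 + 7 \left(- \frac{1}{13}\right)} + 1808 = - \frac{1}{63 - \frac{7}{13}} + 1808 = - \frac{1}{\frac{812}{13}} + 1808 = \left(-1\right) \frac{13}{812} + 1808 = - \frac{13}{812} + 1808 = \frac{1468083}{812}$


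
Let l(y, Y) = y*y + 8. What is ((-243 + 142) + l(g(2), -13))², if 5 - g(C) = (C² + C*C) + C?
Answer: 4624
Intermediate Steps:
g(C) = 5 - C - 2*C² (g(C) = 5 - ((C² + C*C) + C) = 5 - ((C² + C²) + C) = 5 - (2*C² + C) = 5 - (C + 2*C²) = 5 + (-C - 2*C²) = 5 - C - 2*C²)
l(y, Y) = 8 + y² (l(y, Y) = y² + 8 = 8 + y²)
((-243 + 142) + l(g(2), -13))² = ((-243 + 142) + (8 + (5 - 1*2 - 2*2²)²))² = (-101 + (8 + (5 - 2 - 2*4)²))² = (-101 + (8 + (5 - 2 - 8)²))² = (-101 + (8 + (-5)²))² = (-101 + (8 + 25))² = (-101 + 33)² = (-68)² = 4624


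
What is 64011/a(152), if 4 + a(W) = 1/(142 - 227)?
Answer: -5440935/341 ≈ -15956.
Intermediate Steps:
a(W) = -341/85 (a(W) = -4 + 1/(142 - 227) = -4 + 1/(-85) = -4 - 1/85 = -341/85)
64011/a(152) = 64011/(-341/85) = 64011*(-85/341) = -5440935/341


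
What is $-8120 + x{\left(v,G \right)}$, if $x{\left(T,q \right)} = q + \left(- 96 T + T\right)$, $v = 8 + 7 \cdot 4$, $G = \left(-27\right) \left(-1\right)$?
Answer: $-11513$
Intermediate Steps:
$G = 27$
$v = 36$ ($v = 8 + 28 = 36$)
$x{\left(T,q \right)} = q - 95 T$
$-8120 + x{\left(v,G \right)} = -8120 + \left(27 - 3420\right) = -8120 - 3393 = -11513$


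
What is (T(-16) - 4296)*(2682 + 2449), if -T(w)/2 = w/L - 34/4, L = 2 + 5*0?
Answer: -21873453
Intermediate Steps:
L = 2 (L = 2 + 0 = 2)
T(w) = 17 - w (T(w) = -2*(w/2 - 34/4) = -2*(w*(½) - 34*¼) = -2*(w/2 - 17/2) = -2*(-17/2 + w/2) = 17 - w)
(T(-16) - 4296)*(2682 + 2449) = ((17 - 1*(-16)) - 4296)*(2682 + 2449) = ((17 + 16) - 4296)*5131 = (33 - 4296)*5131 = -4263*5131 = -21873453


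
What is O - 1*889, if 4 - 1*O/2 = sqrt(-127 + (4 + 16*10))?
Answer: -881 - 2*sqrt(37) ≈ -893.17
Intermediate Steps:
O = 8 - 2*sqrt(37) (O = 8 - 2*sqrt(-127 + (4 + 16*10)) = 8 - 2*sqrt(-127 + (4 + 160)) = 8 - 2*sqrt(-127 + 164) = 8 - 2*sqrt(37) ≈ -4.1655)
O - 1*889 = (8 - 2*sqrt(37)) - 1*889 = (8 - 2*sqrt(37)) - 889 = -881 - 2*sqrt(37)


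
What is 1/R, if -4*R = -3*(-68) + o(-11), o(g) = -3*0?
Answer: -1/51 ≈ -0.019608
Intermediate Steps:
o(g) = 0
R = -51 (R = -(-3*(-68) + 0)/4 = -(204 + 0)/4 = -¼*204 = -51)
1/R = 1/(-51) = -1/51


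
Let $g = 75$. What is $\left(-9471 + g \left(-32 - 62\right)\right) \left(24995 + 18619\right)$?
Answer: $-720546894$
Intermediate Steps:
$\left(-9471 + g \left(-32 - 62\right)\right) \left(24995 + 18619\right) = \left(-9471 + 75 \left(-32 - 62\right)\right) \left(24995 + 18619\right) = \left(-9471 + 75 \left(-94\right)\right) 43614 = \left(-9471 - 7050\right) 43614 = \left(-16521\right) 43614 = -720546894$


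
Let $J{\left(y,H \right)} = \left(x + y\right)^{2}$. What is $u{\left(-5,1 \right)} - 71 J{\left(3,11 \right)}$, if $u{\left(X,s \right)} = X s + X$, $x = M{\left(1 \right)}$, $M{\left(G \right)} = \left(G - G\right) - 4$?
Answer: $-81$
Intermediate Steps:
$M{\left(G \right)} = -4$ ($M{\left(G \right)} = 0 - 4 = -4$)
$x = -4$
$u{\left(X,s \right)} = X + X s$
$J{\left(y,H \right)} = \left(-4 + y\right)^{2}$
$u{\left(-5,1 \right)} - 71 J{\left(3,11 \right)} = - 5 \left(1 + 1\right) - 71 \left(-4 + 3\right)^{2} = \left(-5\right) 2 - 71 \left(-1\right)^{2} = -10 - 71 = -81$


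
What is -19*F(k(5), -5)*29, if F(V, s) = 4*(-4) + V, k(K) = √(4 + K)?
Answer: 7163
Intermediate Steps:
F(V, s) = -16 + V
-19*F(k(5), -5)*29 = -19*(-16 + √(4 + 5))*29 = -19*(-16 + √9)*29 = -19*(-16 + 3)*29 = -19*(-13)*29 = 247*29 = 7163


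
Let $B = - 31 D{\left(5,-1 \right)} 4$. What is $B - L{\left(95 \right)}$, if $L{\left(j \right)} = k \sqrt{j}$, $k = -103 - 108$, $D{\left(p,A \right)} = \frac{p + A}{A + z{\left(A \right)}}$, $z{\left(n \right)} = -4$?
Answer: $\frac{496}{5} + 211 \sqrt{95} \approx 2155.8$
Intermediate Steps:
$D{\left(p,A \right)} = \frac{A + p}{-4 + A}$ ($D{\left(p,A \right)} = \frac{p + A}{A - 4} = \frac{A + p}{-4 + A}$)
$k = -211$
$B = \frac{496}{5}$ ($B = - 31 \frac{-1 + 5}{-4 - 1} \cdot 4 = - 31 \frac{1}{-5} \cdot 4 \cdot 4 = - 31 \left(\left(- \frac{1}{5}\right) 4\right) 4 = \left(-31\right) \left(- \frac{4}{5}\right) 4 = \frac{124}{5} \cdot 4 = \frac{496}{5} \approx 99.2$)
$L{\left(j \right)} = - 211 \sqrt{j}$
$B - L{\left(95 \right)} = \frac{496}{5} - - 211 \sqrt{95} = \frac{496}{5} + 211 \sqrt{95}$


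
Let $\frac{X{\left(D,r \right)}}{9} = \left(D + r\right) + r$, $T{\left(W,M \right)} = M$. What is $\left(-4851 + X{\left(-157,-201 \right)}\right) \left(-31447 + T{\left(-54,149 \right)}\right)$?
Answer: $309286836$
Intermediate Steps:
$X{\left(D,r \right)} = 9 D + 18 r$ ($X{\left(D,r \right)} = 9 \left(\left(D + r\right) + r\right) = 9 \left(D + 2 r\right) = 9 D + 18 r$)
$\left(-4851 + X{\left(-157,-201 \right)}\right) \left(-31447 + T{\left(-54,149 \right)}\right) = \left(-4851 + \left(9 \left(-157\right) + 18 \left(-201\right)\right)\right) \left(-31447 + 149\right) = \left(-4851 - 5031\right) \left(-31298\right) = \left(-9882\right) \left(-31298\right) = 309286836$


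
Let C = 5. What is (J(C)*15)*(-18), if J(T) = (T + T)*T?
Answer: -13500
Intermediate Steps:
J(T) = 2*T² (J(T) = (2*T)*T = 2*T²)
(J(C)*15)*(-18) = ((2*5²)*15)*(-18) = ((2*25)*15)*(-18) = (50*15)*(-18) = 750*(-18) = -13500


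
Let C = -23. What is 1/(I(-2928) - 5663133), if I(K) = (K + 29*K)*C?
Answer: -1/3642813 ≈ -2.7451e-7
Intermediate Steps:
I(K) = -690*K (I(K) = (K + 29*K)*(-23) = (30*K)*(-23) = -690*K)
1/(I(-2928) - 5663133) = 1/(-690*(-2928) - 5663133) = 1/(2020320 - 5663133) = 1/(-3642813) = -1/3642813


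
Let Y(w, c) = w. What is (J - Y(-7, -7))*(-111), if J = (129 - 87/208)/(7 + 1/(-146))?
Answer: -299219703/106184 ≈ -2817.9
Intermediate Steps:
J = 1952385/106184 (J = (129 - 87*1/208)/(7 - 1/146) = (129 - 87/208)/(1021/146) = (26745/208)*(146/1021) = 1952385/106184 ≈ 18.387)
(J - Y(-7, -7))*(-111) = (1952385/106184 - 1*(-7))*(-111) = (1952385/106184 + 7)*(-111) = (2695673/106184)*(-111) = -299219703/106184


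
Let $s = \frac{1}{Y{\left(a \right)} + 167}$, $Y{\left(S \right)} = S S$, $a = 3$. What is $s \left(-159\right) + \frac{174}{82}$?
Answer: $\frac{8793}{7216} \approx 1.2185$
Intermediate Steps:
$Y{\left(S \right)} = S^{2}$
$s = \frac{1}{176}$ ($s = \frac{1}{3^{2} + 167} = \frac{1}{9 + 167} = \frac{1}{176} \approx 0.0056818$)
$s \left(-159\right) + \frac{174}{82} = \frac{1}{176} \left(-159\right) + \frac{174}{82} = - \frac{159}{176} + 174 \cdot \frac{1}{82} = - \frac{159}{176} + \frac{87}{41} = \frac{8793}{7216}$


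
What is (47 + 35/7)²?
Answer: 2704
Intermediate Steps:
(47 + 35/7)² = (47 + 35*(⅐))² = (47 + 5)² = 52² = 2704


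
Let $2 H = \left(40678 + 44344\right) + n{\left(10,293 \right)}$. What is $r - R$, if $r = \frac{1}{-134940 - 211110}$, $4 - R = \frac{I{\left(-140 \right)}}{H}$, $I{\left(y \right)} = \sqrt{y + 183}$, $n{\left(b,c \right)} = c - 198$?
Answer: $- \frac{1384201}{346050} + \frac{2 \sqrt{43}}{85117} \approx -3.9998$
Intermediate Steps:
$n{\left(b,c \right)} = -198 + c$
$I{\left(y \right)} = \sqrt{183 + y}$
$H = \frac{85117}{2}$ ($H = \frac{\left(40678 + 44344\right) + \left(-198 + 293\right)}{2} = \frac{85022 + 95}{2} = \frac{1}{2} \cdot 85117 = \frac{85117}{2} \approx 42559.0$)
$R = 4 - \frac{2 \sqrt{43}}{85117}$ ($R = 4 - \frac{\sqrt{183 - 140}}{\frac{85117}{2}} = 4 - \sqrt{43} \cdot \frac{2}{85117} = 4 - \frac{2 \sqrt{43}}{85117} \approx 3.9998$)
$r = - \frac{1}{346050}$ ($r = \frac{1}{-346050} = - \frac{1}{346050} \approx -2.8898 \cdot 10^{-6}$)
$r - R = - \frac{1}{346050} - \left(4 - \frac{2 \sqrt{43}}{85117}\right) = - \frac{1384201}{346050} + \frac{2 \sqrt{43}}{85117}$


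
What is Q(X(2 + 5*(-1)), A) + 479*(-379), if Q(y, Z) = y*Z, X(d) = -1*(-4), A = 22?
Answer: -181453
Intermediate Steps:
X(d) = 4
Q(y, Z) = Z*y
Q(X(2 + 5*(-1)), A) + 479*(-379) = 22*4 + 479*(-379) = 88 - 181541 = -181453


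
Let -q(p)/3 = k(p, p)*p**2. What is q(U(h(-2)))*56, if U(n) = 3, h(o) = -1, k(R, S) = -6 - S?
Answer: 13608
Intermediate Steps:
q(p) = -3*p**2*(-6 - p) (q(p) = -3*(-6 - p)*p**2 = -3*p**2*(-6 - p))
q(U(h(-2)))*56 = (3*3**2*(6 + 3))*56 = (3*9*9)*56 = 243*56 = 13608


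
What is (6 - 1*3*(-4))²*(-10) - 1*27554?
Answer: -30794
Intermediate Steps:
(6 - 1*3*(-4))²*(-10) - 1*27554 = (6 - 3*(-4))²*(-10) - 27554 = (6 + 12)²*(-10) - 27554 = 18²*(-10) - 27554 = 324*(-10) - 27554 = -3240 - 27554 = -30794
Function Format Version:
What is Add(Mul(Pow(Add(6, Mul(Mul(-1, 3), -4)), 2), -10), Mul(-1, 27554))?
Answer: -30794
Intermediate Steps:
Add(Mul(Pow(Add(6, Mul(Mul(-1, 3), -4)), 2), -10), Mul(-1, 27554)) = Add(Mul(Pow(Add(6, Mul(-3, -4)), 2), -10), -27554) = Add(Mul(Pow(Add(6, 12), 2), -10), -27554) = Add(Mul(Pow(18, 2), -10), -27554) = Add(Mul(324, -10), -27554) = Add(-3240, -27554) = -30794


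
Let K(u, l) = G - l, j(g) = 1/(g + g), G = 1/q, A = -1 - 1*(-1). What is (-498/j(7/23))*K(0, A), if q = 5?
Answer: -6972/115 ≈ -60.626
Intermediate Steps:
A = 0 (A = -1 + 1 = 0)
G = 1/5 ≈ 0.20000
j(g) = 1/(2*g)
K(u, l) = 1/5 - l
(-498/j(7/23))*K(0, A) = (-498/(1/(2*((7/23)))))*(1/5 - 1*0) = (-498/(1/(2*((7*(1/23))))))*(1/5 + 0) = -498/(1/(2*(7/23)))*(1/5) = -498/((1/2)*(23/7))*(1/5) = -498/23/14*(1/5) = -498*14/23*(1/5) = -6972/23*1/5 = -6972/115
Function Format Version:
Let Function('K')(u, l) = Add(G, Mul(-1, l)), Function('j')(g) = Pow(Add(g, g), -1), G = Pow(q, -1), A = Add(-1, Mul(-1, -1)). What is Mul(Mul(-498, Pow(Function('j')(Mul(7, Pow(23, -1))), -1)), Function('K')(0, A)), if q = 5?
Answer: Rational(-6972, 115) ≈ -60.626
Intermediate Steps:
A = 0 (A = Add(-1, 1) = 0)
G = Rational(1, 5) (G = Pow(5, -1) = Rational(1, 5) ≈ 0.20000)
Function('j')(g) = Mul(Rational(1, 2), Pow(g, -1)) (Function('j')(g) = Pow(Mul(2, g), -1) = Mul(Rational(1, 2), Pow(g, -1)))
Function('K')(u, l) = Add(Rational(1, 5), Mul(-1, l))
Mul(Mul(-498, Pow(Function('j')(Mul(7, Pow(23, -1))), -1)), Function('K')(0, A)) = Mul(Mul(-498, Pow(Mul(Rational(1, 2), Pow(Mul(7, Pow(23, -1)), -1)), -1)), Add(Rational(1, 5), Mul(-1, 0))) = Mul(Mul(-498, Pow(Mul(Rational(1, 2), Pow(Mul(7, Rational(1, 23)), -1)), -1)), Add(Rational(1, 5), 0)) = Mul(Mul(-498, Pow(Mul(Rational(1, 2), Pow(Rational(7, 23), -1)), -1)), Rational(1, 5)) = Mul(Mul(-498, Pow(Mul(Rational(1, 2), Rational(23, 7)), -1)), Rational(1, 5)) = Mul(Mul(-498, Pow(Rational(23, 14), -1)), Rational(1, 5)) = Mul(Mul(-498, Rational(14, 23)), Rational(1, 5)) = Mul(Rational(-6972, 23), Rational(1, 5)) = Rational(-6972, 115)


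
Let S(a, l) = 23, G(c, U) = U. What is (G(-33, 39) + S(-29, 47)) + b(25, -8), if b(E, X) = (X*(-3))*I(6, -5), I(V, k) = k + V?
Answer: 86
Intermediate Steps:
I(V, k) = V + k
b(E, X) = -3*X (b(E, X) = (X*(-3))*(6 - 5) = -3*X*1 = -3*X)
(G(-33, 39) + S(-29, 47)) + b(25, -8) = (39 + 23) - 3*(-8) = 62 + 24 = 86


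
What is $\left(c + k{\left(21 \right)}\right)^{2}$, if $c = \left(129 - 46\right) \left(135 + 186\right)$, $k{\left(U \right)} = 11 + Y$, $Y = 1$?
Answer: $710489025$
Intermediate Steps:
$k{\left(U \right)} = 12$ ($k{\left(U \right)} = 11 + 1 = 12$)
$c = 26643$ ($c = 83 \cdot 321 = 26643$)
$\left(c + k{\left(21 \right)}\right)^{2} = \left(26643 + 12\right)^{2} = 26655^{2} = 710489025$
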